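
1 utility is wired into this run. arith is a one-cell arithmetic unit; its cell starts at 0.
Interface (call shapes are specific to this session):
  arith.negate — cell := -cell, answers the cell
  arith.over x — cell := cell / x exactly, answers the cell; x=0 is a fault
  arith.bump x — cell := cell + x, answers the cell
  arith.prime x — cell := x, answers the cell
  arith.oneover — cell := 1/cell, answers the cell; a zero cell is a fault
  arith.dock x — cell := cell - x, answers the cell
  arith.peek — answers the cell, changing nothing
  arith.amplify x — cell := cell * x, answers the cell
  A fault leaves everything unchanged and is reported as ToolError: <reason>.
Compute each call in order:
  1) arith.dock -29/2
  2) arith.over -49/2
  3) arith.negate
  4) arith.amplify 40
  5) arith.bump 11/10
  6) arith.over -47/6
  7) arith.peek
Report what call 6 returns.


Answer: -36417/11515

Derivation:
# arith.dock(x=-29/2) ~> 29/2
# arith.over(x=-49/2) ~> -29/49
# arith.negate() ~> 29/49
# arith.amplify(x=40) ~> 1160/49
# arith.bump(x=11/10) ~> 12139/490
# arith.over(x=-47/6) ~> -36417/11515
# arith.peek() ~> -36417/11515


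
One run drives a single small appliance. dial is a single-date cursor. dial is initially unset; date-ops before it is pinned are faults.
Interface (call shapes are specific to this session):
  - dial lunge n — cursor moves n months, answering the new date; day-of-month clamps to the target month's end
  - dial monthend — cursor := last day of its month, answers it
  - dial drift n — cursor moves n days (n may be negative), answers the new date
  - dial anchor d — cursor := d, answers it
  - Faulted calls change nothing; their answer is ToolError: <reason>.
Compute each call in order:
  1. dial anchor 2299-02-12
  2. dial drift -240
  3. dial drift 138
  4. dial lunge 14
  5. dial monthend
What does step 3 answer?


>>> dial anchor d→2299-02-12
= 2299-02-12
>>> dial drift n→-240
= 2298-06-17
>>> dial drift n→138
= 2298-11-02
>>> dial lunge n→14
= 2300-01-02
>>> dial monthend
= 2300-01-31

Answer: 2298-11-02


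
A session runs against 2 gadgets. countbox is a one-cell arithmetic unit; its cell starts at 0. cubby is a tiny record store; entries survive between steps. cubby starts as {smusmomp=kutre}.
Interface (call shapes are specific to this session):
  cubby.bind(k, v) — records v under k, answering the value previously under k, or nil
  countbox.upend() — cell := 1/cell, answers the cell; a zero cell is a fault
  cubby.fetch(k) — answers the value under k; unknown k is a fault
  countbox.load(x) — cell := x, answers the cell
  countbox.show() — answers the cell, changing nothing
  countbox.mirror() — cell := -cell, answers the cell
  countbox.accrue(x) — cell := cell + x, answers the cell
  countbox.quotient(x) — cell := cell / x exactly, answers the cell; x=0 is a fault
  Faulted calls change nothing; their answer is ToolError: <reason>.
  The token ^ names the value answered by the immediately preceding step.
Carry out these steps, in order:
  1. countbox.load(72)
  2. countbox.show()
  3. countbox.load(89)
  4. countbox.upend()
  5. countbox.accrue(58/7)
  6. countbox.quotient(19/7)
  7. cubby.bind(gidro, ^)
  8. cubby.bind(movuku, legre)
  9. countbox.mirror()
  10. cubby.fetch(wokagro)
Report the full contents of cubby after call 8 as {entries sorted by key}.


-> countbox.load(x: 72)
<- 72
-> countbox.show()
<- 72
-> countbox.load(x: 89)
<- 89
-> countbox.upend()
<- 1/89
-> countbox.accrue(x: 58/7)
<- 5169/623
-> countbox.quotient(x: 19/7)
<- 5169/1691
-> cubby.bind(k: gidro, v: ^)
<- nil
-> cubby.bind(k: movuku, v: legre)
<- nil
-> countbox.mirror()
<- -5169/1691
-> cubby.fetch(k: wokagro)
<- ToolError: no such key wokagro

Answer: {gidro=5169/1691, movuku=legre, smusmomp=kutre}


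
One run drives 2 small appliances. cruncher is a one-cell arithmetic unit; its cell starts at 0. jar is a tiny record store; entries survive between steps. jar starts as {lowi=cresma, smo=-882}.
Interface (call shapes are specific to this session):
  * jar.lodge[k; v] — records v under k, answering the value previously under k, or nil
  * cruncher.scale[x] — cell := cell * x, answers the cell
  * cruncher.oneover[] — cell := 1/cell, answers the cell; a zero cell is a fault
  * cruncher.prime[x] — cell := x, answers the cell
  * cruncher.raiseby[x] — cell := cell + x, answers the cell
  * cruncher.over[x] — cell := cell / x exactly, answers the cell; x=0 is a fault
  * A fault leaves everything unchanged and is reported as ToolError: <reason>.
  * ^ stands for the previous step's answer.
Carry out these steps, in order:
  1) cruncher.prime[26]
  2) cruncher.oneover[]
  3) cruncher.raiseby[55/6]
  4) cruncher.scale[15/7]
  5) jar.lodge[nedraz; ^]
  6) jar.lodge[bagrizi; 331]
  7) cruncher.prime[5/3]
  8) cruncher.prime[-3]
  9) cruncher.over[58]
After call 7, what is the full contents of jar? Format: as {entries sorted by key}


% cruncher.prime x→26
  26
% cruncher.oneover
  1/26
% cruncher.raiseby x→55/6
  359/39
% cruncher.scale x→15/7
  1795/91
% jar.lodge k→nedraz v→^
  nil
% jar.lodge k→bagrizi v→331
  nil
% cruncher.prime x→5/3
  5/3
% cruncher.prime x→-3
  -3
% cruncher.over x→58
  -3/58

Answer: {bagrizi=331, lowi=cresma, nedraz=1795/91, smo=-882}


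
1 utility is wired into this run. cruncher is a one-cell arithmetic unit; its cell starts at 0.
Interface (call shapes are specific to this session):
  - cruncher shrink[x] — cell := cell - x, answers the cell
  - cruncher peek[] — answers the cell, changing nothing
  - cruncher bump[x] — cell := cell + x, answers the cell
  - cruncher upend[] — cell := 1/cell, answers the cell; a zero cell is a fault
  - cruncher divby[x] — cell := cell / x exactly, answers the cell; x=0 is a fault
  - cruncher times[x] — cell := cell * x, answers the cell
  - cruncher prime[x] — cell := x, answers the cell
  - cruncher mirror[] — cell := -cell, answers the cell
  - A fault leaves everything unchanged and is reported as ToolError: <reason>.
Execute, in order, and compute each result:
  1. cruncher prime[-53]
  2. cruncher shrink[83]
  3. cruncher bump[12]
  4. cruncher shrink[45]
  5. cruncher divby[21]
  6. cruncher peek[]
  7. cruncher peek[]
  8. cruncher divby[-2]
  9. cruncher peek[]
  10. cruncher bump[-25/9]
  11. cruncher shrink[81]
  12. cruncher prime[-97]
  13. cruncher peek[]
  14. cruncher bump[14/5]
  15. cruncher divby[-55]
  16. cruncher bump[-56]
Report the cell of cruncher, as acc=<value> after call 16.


Answer: acc=-14929/275

Derivation:
==> cruncher prime(x: -53)
<== -53
==> cruncher shrink(x: 83)
<== -136
==> cruncher bump(x: 12)
<== -124
==> cruncher shrink(x: 45)
<== -169
==> cruncher divby(x: 21)
<== -169/21
==> cruncher peek()
<== -169/21
==> cruncher peek()
<== -169/21
==> cruncher divby(x: -2)
<== 169/42
==> cruncher peek()
<== 169/42
==> cruncher bump(x: -25/9)
<== 157/126
==> cruncher shrink(x: 81)
<== -10049/126
==> cruncher prime(x: -97)
<== -97
==> cruncher peek()
<== -97
==> cruncher bump(x: 14/5)
<== -471/5
==> cruncher divby(x: -55)
<== 471/275
==> cruncher bump(x: -56)
<== -14929/275


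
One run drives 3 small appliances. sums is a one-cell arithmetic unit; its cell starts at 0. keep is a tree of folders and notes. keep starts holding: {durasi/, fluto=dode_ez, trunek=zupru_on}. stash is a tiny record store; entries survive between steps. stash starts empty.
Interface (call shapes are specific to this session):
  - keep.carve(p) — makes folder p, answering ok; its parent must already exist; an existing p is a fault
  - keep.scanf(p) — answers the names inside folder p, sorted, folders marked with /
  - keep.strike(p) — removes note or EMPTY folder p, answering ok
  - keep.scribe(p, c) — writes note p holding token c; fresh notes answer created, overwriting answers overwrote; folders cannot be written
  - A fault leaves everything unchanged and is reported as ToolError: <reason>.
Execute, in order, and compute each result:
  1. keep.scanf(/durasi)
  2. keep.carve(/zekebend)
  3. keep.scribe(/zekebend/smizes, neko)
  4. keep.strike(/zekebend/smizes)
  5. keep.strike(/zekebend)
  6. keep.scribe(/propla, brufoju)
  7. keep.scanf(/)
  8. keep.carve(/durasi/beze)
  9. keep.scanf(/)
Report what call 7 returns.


Answer: [durasi/, fluto, propla, trunek]

Derivation:
Now I run scanf(p=/durasi), which returns [].
Calling carve(p=/zekebend), giving ok.
Then scribe(p=/zekebend/smizes, c=neko), and get created.
Calling strike(p=/zekebend/smizes), and see ok.
Then strike(p=/zekebend), yielding ok.
Next I call scribe(p=/propla, c=brufoju), and see created.
I use scanf(p=/), → [durasi/, fluto, propla, trunek].
I call carve(p=/durasi/beze), and get ok.
I invoke scanf(p=/), giving [durasi/, fluto, propla, trunek].


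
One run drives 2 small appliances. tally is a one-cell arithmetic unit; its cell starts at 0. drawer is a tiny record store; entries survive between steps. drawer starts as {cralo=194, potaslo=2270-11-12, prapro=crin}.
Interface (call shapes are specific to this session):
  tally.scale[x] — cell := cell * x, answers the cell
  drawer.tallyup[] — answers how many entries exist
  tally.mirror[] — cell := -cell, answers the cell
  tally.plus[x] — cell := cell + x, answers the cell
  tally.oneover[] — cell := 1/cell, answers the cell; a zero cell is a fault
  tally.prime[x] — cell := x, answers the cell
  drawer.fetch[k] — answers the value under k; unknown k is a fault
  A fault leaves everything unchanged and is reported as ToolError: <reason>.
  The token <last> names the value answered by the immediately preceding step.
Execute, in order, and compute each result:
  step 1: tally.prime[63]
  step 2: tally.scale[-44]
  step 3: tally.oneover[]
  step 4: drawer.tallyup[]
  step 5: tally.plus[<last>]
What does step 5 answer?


Answer: 8315/2772

Derivation:
>> tally.prime(x='63')
<< 63
>> tally.scale(x='-44')
<< -2772
>> tally.oneover()
<< -1/2772
>> drawer.tallyup()
<< 3
>> tally.plus(x='<last>')
<< 8315/2772


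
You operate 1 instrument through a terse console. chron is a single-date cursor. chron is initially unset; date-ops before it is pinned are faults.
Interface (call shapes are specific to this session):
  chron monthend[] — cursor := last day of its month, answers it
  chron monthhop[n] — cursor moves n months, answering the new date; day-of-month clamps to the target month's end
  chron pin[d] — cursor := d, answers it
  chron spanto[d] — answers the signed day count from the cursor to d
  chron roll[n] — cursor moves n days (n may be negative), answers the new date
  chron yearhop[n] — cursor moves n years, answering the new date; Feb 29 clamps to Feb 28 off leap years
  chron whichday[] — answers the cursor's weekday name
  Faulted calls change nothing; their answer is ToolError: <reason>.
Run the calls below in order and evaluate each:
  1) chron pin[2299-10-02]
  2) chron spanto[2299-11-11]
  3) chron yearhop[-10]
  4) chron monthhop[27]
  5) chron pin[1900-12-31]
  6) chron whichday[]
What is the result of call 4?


Answer: 2292-01-02

Derivation:
==> chron pin(2299-10-02)
<== 2299-10-02
==> chron spanto(2299-11-11)
<== 40
==> chron yearhop(-10)
<== 2289-10-02
==> chron monthhop(27)
<== 2292-01-02
==> chron pin(1900-12-31)
<== 1900-12-31
==> chron whichday()
<== Monday


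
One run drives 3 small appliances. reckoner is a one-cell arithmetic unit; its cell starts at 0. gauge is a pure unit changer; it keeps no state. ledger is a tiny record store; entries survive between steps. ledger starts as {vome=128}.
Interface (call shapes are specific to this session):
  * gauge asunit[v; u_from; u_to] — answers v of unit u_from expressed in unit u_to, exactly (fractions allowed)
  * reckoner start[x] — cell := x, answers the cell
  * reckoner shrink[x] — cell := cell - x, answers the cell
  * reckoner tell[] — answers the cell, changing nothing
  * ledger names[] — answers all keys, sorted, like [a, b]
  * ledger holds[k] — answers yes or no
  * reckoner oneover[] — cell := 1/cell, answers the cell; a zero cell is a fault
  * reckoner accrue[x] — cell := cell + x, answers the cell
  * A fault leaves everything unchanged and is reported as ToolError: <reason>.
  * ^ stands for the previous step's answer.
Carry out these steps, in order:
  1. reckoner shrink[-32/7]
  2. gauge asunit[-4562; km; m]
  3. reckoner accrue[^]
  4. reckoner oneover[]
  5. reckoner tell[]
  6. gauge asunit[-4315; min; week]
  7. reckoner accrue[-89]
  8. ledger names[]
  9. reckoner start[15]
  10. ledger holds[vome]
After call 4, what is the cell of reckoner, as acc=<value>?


// reckoner shrink(-32/7) ~> 32/7
// gauge asunit(-4562, km, m) ~> -4562000
// reckoner accrue(^) ~> -31933968/7
// reckoner oneover() ~> -7/31933968
// reckoner tell() ~> -7/31933968
// gauge asunit(-4315, min, week) ~> -863/2016
// reckoner accrue(-89) ~> -2842123159/31933968
// ledger names() ~> [vome]
// reckoner start(15) ~> 15
// ledger holds(vome) ~> yes

Answer: acc=-7/31933968


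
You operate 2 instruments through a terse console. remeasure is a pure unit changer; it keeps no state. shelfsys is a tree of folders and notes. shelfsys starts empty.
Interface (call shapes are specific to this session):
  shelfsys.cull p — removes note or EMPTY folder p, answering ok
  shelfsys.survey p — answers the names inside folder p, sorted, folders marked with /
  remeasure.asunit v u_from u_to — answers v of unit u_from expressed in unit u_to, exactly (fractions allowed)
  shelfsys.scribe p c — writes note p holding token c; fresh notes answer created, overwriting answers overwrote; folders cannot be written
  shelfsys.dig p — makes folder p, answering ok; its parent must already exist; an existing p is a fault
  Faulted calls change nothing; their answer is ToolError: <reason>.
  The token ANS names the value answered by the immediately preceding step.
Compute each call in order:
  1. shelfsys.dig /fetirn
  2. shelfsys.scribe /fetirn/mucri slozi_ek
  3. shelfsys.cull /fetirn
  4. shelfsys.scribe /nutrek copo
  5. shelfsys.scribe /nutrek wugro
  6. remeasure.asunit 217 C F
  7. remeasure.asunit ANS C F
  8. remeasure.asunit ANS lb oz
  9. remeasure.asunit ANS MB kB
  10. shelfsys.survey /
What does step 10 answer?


~$ shelfsys.dig p=/fetirn
  ok
~$ shelfsys.scribe p=/fetirn/mucri c=slozi_ek
  created
~$ shelfsys.cull p=/fetirn
  ToolError: not empty
~$ shelfsys.scribe p=/nutrek c=copo
  created
~$ shelfsys.scribe p=/nutrek c=wugro
  overwrote
~$ remeasure.asunit v=217 u_from=C u_to=F
  2113/5
~$ remeasure.asunit v=ANS u_from=C u_to=F
  19817/25
~$ remeasure.asunit v=ANS u_from=lb u_to=oz
  317072/25
~$ remeasure.asunit v=ANS u_from=MB u_to=kB
  12682880
~$ shelfsys.survey p=/
  [fetirn/, nutrek]

Answer: [fetirn/, nutrek]


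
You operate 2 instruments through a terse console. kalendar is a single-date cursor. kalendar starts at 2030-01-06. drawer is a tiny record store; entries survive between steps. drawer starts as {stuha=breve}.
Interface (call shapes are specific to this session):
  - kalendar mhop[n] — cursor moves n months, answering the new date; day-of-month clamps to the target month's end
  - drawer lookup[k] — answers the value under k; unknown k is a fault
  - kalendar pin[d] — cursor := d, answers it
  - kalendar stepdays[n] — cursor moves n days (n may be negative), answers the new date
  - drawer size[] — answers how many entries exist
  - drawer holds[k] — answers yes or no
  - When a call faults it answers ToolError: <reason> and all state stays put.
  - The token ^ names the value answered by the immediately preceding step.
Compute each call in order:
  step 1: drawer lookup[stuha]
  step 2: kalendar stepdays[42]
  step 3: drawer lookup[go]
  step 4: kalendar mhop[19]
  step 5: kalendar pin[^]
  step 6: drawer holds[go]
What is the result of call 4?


Answer: 2031-09-17

Derivation:
% drawer lookup k='stuha'
  breve
% kalendar stepdays n='42'
  2030-02-17
% drawer lookup k='go'
  ToolError: no such key go
% kalendar mhop n='19'
  2031-09-17
% kalendar pin d='^'
  2031-09-17
% drawer holds k='go'
  no


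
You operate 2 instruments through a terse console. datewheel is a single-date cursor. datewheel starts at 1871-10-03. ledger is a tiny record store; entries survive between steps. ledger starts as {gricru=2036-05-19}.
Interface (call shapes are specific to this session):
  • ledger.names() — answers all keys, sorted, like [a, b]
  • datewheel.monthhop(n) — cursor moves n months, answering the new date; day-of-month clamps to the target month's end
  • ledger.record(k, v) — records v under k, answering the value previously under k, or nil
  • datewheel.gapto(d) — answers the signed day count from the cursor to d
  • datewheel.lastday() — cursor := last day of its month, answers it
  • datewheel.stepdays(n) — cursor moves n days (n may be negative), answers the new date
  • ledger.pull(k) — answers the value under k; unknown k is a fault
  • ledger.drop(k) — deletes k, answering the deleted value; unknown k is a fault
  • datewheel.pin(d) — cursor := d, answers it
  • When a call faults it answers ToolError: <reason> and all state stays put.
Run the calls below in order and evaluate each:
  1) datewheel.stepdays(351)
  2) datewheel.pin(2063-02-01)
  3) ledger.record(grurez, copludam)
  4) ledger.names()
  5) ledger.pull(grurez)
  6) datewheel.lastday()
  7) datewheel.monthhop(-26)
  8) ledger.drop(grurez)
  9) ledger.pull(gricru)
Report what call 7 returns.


I try datewheel.stepdays on n→351, yielding 1872-09-18.
Then datewheel.pin on d→2063-02-01, which returns 2063-02-01.
I run ledger.record on k→grurez, v→copludam, and get nil.
Calling ledger.names: [gricru, grurez].
Then ledger.pull on k→grurez, giving copludam.
I invoke datewheel.lastday(): 2063-02-28.
Next I call datewheel.monthhop on n→-26, and observe 2060-12-28.
Using ledger.drop on k→grurez, — result: copludam.
I run ledger.pull on k→gricru, and observe 2036-05-19.

Answer: 2060-12-28


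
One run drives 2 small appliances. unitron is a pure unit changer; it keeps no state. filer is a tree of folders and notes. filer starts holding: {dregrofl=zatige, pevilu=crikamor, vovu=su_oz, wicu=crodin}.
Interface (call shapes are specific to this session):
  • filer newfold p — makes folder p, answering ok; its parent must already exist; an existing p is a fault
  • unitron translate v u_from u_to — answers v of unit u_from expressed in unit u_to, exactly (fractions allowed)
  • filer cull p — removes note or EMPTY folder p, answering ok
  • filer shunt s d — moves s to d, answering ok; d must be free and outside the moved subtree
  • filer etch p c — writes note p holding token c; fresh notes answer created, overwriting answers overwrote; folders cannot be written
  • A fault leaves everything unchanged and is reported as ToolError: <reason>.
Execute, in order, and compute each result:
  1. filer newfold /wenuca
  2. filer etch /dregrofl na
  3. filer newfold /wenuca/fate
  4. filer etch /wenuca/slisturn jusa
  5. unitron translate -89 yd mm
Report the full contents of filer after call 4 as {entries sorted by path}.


# filer newfold(p→/wenuca) : ok
# filer etch(p→/dregrofl, c→na) : overwrote
# filer newfold(p→/wenuca/fate) : ok
# filer etch(p→/wenuca/slisturn, c→jusa) : created
# unitron translate(v→-89, u_from→yd, u_to→mm) : -406908/5

Answer: {dregrofl=na, pevilu=crikamor, vovu=su_oz, wenuca/, wenuca/fate/, wenuca/slisturn=jusa, wicu=crodin}


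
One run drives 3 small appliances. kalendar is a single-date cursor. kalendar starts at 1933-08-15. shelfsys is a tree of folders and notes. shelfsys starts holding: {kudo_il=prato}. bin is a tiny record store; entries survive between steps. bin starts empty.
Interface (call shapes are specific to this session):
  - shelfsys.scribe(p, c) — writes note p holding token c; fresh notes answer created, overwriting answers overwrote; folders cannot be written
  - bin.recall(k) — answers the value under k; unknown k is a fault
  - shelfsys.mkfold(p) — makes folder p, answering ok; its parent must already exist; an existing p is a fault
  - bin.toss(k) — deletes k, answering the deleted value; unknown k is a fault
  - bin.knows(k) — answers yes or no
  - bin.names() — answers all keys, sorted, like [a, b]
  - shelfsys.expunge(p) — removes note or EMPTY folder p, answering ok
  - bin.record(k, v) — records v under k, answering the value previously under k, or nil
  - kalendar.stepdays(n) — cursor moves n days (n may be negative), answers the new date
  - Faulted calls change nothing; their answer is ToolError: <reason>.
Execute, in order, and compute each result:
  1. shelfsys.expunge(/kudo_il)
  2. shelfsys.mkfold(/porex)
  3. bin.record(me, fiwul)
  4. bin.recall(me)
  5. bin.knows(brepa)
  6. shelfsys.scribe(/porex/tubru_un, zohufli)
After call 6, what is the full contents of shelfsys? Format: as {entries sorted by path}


~$ shelfsys.expunge p→/kudo_il
= ok
~$ shelfsys.mkfold p→/porex
= ok
~$ bin.record k→me v→fiwul
= nil
~$ bin.recall k→me
= fiwul
~$ bin.knows k→brepa
= no
~$ shelfsys.scribe p→/porex/tubru_un c→zohufli
= created

Answer: {porex/, porex/tubru_un=zohufli}


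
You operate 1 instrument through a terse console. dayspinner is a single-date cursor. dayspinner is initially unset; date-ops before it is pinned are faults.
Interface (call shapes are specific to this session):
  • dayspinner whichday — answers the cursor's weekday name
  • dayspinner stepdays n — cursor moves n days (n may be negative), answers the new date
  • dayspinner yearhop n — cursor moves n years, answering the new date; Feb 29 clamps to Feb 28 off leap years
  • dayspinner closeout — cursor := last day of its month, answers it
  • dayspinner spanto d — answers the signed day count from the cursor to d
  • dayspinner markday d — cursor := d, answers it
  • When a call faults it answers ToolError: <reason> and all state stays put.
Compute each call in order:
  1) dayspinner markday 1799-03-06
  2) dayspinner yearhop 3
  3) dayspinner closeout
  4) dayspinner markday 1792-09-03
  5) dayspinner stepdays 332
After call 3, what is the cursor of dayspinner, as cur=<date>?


# dayspinner markday(d=1799-03-06) ~> 1799-03-06
# dayspinner yearhop(n=3) ~> 1802-03-06
# dayspinner closeout() ~> 1802-03-31
# dayspinner markday(d=1792-09-03) ~> 1792-09-03
# dayspinner stepdays(n=332) ~> 1793-08-01

Answer: cur=1802-03-31


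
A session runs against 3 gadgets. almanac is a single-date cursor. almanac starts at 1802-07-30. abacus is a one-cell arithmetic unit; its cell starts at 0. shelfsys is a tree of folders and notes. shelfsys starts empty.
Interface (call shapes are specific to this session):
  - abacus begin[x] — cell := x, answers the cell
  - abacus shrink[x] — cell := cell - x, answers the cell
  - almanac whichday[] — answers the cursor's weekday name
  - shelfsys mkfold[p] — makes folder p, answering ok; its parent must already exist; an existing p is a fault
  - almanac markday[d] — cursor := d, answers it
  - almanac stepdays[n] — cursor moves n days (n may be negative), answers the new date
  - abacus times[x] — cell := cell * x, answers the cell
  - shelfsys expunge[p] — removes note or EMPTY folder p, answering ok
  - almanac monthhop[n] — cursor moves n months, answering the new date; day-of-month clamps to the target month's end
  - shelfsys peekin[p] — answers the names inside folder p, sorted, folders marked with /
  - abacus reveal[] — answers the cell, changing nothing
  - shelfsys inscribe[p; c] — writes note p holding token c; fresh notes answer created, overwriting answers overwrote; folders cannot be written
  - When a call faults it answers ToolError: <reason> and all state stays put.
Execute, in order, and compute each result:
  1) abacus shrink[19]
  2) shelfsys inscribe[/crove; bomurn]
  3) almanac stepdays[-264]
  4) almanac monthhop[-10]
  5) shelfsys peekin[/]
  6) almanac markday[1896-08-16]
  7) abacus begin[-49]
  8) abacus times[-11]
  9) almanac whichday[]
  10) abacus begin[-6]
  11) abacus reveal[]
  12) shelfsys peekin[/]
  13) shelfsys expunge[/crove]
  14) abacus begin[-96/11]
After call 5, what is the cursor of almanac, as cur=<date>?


;; 1. abacus shrink(x→19) : -19
;; 2. shelfsys inscribe(p→/crove, c→bomurn) : created
;; 3. almanac stepdays(n→-264) : 1801-11-08
;; 4. almanac monthhop(n→-10) : 1801-01-08
;; 5. shelfsys peekin(p→/) : [crove]
;; 6. almanac markday(d→1896-08-16) : 1896-08-16
;; 7. abacus begin(x→-49) : -49
;; 8. abacus times(x→-11) : 539
;; 9. almanac whichday() : Sunday
;; 10. abacus begin(x→-6) : -6
;; 11. abacus reveal() : -6
;; 12. shelfsys peekin(p→/) : [crove]
;; 13. shelfsys expunge(p→/crove) : ok
;; 14. abacus begin(x→-96/11) : -96/11

Answer: cur=1801-01-08


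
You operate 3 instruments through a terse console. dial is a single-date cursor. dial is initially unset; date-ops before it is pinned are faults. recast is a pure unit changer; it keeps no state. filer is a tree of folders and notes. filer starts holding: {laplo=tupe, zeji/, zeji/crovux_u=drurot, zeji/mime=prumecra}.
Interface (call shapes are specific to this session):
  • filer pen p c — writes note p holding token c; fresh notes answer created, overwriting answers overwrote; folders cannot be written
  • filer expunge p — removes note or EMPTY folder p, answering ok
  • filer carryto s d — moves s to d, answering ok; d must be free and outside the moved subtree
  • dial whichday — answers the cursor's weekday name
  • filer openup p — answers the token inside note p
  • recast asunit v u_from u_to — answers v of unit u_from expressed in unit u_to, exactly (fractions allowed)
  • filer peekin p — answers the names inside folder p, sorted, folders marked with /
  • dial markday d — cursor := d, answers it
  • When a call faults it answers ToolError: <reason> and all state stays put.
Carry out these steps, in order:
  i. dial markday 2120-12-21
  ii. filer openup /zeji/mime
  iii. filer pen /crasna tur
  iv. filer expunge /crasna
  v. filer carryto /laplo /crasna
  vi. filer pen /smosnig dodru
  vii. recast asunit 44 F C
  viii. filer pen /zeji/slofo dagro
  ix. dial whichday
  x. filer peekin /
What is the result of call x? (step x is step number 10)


I invoke dial markday(2120-12-21), giving 2120-12-21.
I use filer openup(/zeji/mime), and get prumecra.
Then filer pen(/crasna, tur), yielding created.
I invoke filer expunge(/crasna), yielding ok.
Calling filer carryto(/laplo, /crasna), yielding ok.
I invoke filer pen(/smosnig, dodru), → created.
Invoking recast asunit(44, F, C), → 20/3.
Using filer pen(/zeji/slofo, dagro), yielding created.
I invoke dial whichday, and see Saturday.
Calling filer peekin(/), → [crasna, smosnig, zeji/].

Answer: [crasna, smosnig, zeji/]


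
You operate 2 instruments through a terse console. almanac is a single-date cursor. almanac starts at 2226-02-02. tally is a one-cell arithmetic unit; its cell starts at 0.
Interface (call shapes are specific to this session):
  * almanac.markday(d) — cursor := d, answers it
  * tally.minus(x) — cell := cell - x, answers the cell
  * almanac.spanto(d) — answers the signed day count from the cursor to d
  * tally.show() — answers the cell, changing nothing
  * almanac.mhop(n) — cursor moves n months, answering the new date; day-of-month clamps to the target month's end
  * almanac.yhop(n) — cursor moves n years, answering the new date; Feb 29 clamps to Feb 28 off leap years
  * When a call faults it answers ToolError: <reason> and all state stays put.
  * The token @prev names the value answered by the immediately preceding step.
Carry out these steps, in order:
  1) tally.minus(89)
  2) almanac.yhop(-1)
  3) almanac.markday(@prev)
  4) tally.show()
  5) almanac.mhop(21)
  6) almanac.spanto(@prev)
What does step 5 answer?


Answer: 2226-11-02

Derivation:
-- 1. tally.minus(x: 89) => -89
-- 2. almanac.yhop(n: -1) => 2225-02-02
-- 3. almanac.markday(d: @prev) => 2225-02-02
-- 4. tally.show() => -89
-- 5. almanac.mhop(n: 21) => 2226-11-02
-- 6. almanac.spanto(d: @prev) => 0


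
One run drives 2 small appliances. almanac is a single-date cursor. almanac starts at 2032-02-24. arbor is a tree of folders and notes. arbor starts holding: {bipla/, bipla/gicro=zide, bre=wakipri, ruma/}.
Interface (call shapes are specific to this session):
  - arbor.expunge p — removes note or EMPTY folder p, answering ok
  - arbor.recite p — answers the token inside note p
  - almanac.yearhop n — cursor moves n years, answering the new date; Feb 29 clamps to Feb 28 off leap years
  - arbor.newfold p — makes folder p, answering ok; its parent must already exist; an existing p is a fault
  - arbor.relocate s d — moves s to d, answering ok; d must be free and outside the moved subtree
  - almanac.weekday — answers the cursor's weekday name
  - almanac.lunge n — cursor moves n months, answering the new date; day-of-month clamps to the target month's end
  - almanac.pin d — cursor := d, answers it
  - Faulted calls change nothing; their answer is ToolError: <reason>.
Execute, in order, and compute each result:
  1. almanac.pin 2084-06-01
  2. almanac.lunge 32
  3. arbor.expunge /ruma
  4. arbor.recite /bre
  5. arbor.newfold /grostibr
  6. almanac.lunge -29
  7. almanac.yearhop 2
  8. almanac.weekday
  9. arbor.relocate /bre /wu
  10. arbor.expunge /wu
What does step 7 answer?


Answer: 2086-09-01

Derivation:
-> almanac.pin(2084-06-01)
<- 2084-06-01
-> almanac.lunge(32)
<- 2087-02-01
-> arbor.expunge(/ruma)
<- ok
-> arbor.recite(/bre)
<- wakipri
-> arbor.newfold(/grostibr)
<- ok
-> almanac.lunge(-29)
<- 2084-09-01
-> almanac.yearhop(2)
<- 2086-09-01
-> almanac.weekday()
<- Sunday
-> arbor.relocate(/bre, /wu)
<- ok
-> arbor.expunge(/wu)
<- ok


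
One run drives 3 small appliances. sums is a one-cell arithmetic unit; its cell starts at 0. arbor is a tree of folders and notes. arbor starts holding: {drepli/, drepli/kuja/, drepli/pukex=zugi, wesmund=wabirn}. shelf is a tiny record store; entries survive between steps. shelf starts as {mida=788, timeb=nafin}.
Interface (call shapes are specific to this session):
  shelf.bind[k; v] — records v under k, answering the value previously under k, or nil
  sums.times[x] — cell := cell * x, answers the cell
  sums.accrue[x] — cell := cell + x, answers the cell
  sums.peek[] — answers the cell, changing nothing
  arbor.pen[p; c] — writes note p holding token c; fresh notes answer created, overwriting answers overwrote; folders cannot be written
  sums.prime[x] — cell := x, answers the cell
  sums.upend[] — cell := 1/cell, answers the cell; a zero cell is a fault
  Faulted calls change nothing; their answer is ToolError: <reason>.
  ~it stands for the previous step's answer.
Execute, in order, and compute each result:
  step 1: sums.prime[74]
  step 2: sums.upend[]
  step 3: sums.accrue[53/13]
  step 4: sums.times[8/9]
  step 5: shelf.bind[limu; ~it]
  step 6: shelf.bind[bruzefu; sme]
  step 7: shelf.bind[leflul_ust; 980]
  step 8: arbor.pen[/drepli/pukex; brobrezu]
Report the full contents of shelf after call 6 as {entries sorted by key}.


Answer: {bruzefu=sme, limu=15740/4329, mida=788, timeb=nafin}

Derivation:
% prime x: 74
[out] 74
% upend
[out] 1/74
% accrue x: 53/13
[out] 3935/962
% times x: 8/9
[out] 15740/4329
% bind k: limu v: ~it
[out] nil
% bind k: bruzefu v: sme
[out] nil
% bind k: leflul_ust v: 980
[out] nil
% pen p: /drepli/pukex c: brobrezu
[out] overwrote


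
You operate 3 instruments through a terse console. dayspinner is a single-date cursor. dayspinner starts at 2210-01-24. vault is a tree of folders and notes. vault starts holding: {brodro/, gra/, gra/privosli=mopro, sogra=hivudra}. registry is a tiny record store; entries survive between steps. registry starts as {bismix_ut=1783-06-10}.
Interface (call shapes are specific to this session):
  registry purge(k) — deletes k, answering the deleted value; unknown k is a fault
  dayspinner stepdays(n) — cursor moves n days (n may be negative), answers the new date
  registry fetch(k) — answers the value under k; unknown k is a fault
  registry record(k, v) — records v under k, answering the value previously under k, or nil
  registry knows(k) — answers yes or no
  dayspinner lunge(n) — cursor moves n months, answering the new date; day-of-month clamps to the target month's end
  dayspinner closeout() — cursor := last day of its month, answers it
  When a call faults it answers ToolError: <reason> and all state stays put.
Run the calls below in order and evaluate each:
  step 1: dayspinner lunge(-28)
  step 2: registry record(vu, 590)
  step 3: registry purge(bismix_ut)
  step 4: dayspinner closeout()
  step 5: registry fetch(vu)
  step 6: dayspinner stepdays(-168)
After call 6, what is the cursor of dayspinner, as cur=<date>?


>>> dayspinner lunge n='-28'
:: 2207-09-24
>>> registry record k='vu' v='590'
:: nil
>>> registry purge k='bismix_ut'
:: 1783-06-10
>>> dayspinner closeout
:: 2207-09-30
>>> registry fetch k='vu'
:: 590
>>> dayspinner stepdays n='-168'
:: 2207-04-15

Answer: cur=2207-04-15


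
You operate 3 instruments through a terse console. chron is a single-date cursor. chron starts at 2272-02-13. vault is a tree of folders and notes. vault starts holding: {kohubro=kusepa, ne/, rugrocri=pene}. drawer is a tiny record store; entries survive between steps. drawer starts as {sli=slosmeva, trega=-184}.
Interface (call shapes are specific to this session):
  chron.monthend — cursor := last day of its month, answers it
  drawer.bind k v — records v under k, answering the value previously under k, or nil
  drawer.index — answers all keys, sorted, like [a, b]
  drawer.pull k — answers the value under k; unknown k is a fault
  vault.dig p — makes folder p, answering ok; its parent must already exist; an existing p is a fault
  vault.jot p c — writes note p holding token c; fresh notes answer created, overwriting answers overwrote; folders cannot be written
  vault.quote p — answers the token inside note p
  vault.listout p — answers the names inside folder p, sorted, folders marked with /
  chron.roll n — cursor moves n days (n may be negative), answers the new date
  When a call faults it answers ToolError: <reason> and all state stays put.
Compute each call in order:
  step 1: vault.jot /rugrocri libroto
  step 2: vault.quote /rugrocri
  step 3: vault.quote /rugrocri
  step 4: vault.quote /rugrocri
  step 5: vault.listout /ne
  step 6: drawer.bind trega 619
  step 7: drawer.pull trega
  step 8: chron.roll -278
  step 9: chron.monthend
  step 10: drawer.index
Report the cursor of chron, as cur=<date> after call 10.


;; vault.jot(/rugrocri, libroto) == overwrote
;; vault.quote(/rugrocri) == libroto
;; vault.quote(/rugrocri) == libroto
;; vault.quote(/rugrocri) == libroto
;; vault.listout(/ne) == []
;; drawer.bind(trega, 619) == -184
;; drawer.pull(trega) == 619
;; chron.roll(-278) == 2271-05-11
;; chron.monthend() == 2271-05-31
;; drawer.index() == [sli, trega]

Answer: cur=2271-05-31


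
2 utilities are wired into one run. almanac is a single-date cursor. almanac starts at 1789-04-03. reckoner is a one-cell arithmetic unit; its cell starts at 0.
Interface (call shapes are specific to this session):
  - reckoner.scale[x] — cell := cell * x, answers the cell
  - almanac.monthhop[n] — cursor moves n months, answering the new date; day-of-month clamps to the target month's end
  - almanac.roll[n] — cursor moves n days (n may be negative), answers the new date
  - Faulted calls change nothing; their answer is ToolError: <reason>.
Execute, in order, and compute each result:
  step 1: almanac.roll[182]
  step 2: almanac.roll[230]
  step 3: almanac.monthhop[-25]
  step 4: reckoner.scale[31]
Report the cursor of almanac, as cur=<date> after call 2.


Answer: cur=1790-05-20

Derivation:
% 1. almanac.roll(n: 182) ~> 1789-10-02
% 2. almanac.roll(n: 230) ~> 1790-05-20
% 3. almanac.monthhop(n: -25) ~> 1788-04-20
% 4. reckoner.scale(x: 31) ~> 0


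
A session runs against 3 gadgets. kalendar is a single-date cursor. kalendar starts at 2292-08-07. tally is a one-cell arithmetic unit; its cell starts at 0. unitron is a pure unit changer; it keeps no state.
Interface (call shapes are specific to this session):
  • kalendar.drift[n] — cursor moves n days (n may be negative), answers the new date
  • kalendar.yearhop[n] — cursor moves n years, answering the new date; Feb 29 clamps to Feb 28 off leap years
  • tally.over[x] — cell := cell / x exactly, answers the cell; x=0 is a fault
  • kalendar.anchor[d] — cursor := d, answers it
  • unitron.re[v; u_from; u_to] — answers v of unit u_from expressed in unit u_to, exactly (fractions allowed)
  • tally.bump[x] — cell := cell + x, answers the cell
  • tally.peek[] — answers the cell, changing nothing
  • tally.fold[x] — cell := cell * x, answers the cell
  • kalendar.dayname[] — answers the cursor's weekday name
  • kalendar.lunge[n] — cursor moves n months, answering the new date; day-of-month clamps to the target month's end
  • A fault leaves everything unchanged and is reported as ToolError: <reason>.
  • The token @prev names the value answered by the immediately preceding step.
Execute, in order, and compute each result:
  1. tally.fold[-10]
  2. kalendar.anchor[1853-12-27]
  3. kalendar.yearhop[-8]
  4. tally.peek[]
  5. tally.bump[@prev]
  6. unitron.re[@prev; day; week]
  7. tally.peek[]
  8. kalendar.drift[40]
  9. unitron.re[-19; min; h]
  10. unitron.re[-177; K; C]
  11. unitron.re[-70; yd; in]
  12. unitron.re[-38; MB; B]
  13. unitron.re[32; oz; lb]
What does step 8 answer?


Answer: 1846-02-05

Derivation:
[in] tally.fold x=-10
[out] 0
[in] kalendar.anchor d=1853-12-27
[out] 1853-12-27
[in] kalendar.yearhop n=-8
[out] 1845-12-27
[in] tally.peek
[out] 0
[in] tally.bump x=@prev
[out] 0
[in] unitron.re v=@prev u_from=day u_to=week
[out] 0
[in] tally.peek
[out] 0
[in] kalendar.drift n=40
[out] 1846-02-05
[in] unitron.re v=-19 u_from=min u_to=h
[out] -19/60
[in] unitron.re v=-177 u_from=K u_to=C
[out] -9003/20
[in] unitron.re v=-70 u_from=yd u_to=in
[out] -2520
[in] unitron.re v=-38 u_from=MB u_to=B
[out] -38000000
[in] unitron.re v=32 u_from=oz u_to=lb
[out] 2


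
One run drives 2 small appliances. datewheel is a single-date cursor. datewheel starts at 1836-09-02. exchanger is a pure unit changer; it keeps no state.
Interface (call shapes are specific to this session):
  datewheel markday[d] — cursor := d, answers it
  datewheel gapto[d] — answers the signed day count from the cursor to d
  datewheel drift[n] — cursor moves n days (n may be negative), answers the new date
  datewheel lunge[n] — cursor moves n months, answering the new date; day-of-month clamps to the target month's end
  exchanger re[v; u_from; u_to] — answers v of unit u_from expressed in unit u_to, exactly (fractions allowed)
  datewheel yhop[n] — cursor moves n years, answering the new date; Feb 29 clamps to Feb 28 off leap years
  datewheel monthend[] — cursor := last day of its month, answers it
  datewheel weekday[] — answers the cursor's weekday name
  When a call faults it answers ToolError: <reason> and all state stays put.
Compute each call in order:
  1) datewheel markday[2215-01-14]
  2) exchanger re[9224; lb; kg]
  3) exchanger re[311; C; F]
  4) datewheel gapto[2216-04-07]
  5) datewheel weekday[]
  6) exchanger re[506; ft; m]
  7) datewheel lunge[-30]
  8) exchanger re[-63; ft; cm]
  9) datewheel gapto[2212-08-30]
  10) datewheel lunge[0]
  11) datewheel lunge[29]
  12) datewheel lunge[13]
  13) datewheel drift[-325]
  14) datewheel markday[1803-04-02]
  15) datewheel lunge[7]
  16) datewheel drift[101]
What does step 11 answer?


Answer: 2214-12-14

Derivation:
% 1. datewheel markday(2215-01-14) ~> 2215-01-14
% 2. exchanger re(9224, lb, kg) ~> 52299200261/12500000
% 3. exchanger re(311, C, F) ~> 2959/5
% 4. datewheel gapto(2216-04-07) ~> 449
% 5. datewheel weekday() ~> Saturday
% 6. exchanger re(506, ft, m) ~> 96393/625
% 7. datewheel lunge(-30) ~> 2212-07-14
% 8. exchanger re(-63, ft, cm) ~> -48006/25
% 9. datewheel gapto(2212-08-30) ~> 47
% 10. datewheel lunge(0) ~> 2212-07-14
% 11. datewheel lunge(29) ~> 2214-12-14
% 12. datewheel lunge(13) ~> 2216-01-14
% 13. datewheel drift(-325) ~> 2215-02-23
% 14. datewheel markday(1803-04-02) ~> 1803-04-02
% 15. datewheel lunge(7) ~> 1803-11-02
% 16. datewheel drift(101) ~> 1804-02-11
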